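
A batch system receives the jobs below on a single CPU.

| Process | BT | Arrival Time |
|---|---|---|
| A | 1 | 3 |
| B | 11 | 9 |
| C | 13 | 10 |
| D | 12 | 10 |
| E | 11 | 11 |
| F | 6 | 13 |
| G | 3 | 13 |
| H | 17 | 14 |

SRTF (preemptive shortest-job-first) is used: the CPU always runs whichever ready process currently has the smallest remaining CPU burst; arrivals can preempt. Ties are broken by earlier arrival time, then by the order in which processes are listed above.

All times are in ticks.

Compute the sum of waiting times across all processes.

Timeline: | idle 0-3 | A 3-4 | idle 4-9 | B 9-13 | G 13-16 | F 16-22 | B 22-29 | E 29-40 | D 40-52 | C 52-65 | H 65-82 |
Completion: A=4  B=29  C=65  D=52  E=40  F=22  G=16  H=82
Waiting = turnaround − burst: A=0, B=9, C=42, D=30, E=18, F=3, G=0, H=51
Total waiting = 0 + 9 + 42 + 30 + 18 + 3 + 0 + 51 = 153

153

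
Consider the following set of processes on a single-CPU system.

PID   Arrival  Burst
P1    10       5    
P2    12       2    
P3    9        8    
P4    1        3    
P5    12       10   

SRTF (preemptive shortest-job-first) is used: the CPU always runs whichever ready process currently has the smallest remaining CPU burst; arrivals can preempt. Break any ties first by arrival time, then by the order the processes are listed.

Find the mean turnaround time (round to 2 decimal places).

9.80

Schedule: | idle 0-1 | P4 1-4 | idle 4-9 | P3 9-10 | P1 10-12 | P2 12-14 | P1 14-17 | P3 17-24 | P5 24-34 |
Completion: P1=17  P2=14  P3=24  P4=4  P5=34
Turnaround times: P1=7, P2=2, P3=15, P4=3, P5=22
Average turnaround = (7+2+15+3+22) / 5 = 49/5 = 9.80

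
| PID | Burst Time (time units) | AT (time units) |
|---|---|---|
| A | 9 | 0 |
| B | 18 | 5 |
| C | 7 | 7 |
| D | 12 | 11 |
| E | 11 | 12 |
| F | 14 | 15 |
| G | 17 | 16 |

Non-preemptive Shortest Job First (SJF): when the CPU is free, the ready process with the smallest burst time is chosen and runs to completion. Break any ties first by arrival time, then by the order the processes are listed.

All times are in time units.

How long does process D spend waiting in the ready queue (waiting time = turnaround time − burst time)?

16

Gantt: | A 0-9 | C 9-16 | E 16-27 | D 27-39 | F 39-53 | G 53-70 | B 70-88 |
Completion: A=9  B=88  C=16  D=39  E=27  F=53  G=70
Turnaround (C−A): A=9  B=83  C=9  D=28  E=15  F=38  G=54
Waiting(D) = turnaround − burst = 28 − 12 = 16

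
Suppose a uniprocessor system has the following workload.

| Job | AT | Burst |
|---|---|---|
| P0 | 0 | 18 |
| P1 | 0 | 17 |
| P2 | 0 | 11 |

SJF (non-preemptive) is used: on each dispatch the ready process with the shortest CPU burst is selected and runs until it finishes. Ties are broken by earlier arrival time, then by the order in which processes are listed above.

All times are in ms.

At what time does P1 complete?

Gantt: | P2 0-11 | P1 11-28 | P0 28-46 |
Completion: P0=46  P1=28  P2=11

28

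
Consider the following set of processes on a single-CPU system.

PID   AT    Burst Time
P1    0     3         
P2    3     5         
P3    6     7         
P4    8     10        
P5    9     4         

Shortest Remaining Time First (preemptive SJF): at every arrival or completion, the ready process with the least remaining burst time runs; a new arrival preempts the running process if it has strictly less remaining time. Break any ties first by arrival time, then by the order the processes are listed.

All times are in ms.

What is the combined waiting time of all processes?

Gantt: | P1 0-3 | P2 3-8 | P3 8-9 | P5 9-13 | P3 13-19 | P4 19-29 |
Completion: P1=3  P2=8  P3=19  P4=29  P5=13
Turnaround (C−A): P1=3  P2=5  P3=13  P4=21  P5=4
Waiting = turnaround − burst: P1=0, P2=0, P3=6, P4=11, P5=0
Total waiting = 0 + 0 + 6 + 11 + 0 = 17

17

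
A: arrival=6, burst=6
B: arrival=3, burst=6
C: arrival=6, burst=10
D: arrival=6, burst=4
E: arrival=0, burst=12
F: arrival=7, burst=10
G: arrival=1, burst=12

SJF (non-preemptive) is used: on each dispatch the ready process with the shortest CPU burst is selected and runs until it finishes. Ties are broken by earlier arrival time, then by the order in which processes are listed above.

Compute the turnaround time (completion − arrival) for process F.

Timeline: | E 0-12 | D 12-16 | B 16-22 | A 22-28 | C 28-38 | F 38-48 | G 48-60 |
Completion: A=28  B=22  C=38  D=16  E=12  F=48  G=60
Turnaround(F) = completion − arrival = 48 − 7 = 41

41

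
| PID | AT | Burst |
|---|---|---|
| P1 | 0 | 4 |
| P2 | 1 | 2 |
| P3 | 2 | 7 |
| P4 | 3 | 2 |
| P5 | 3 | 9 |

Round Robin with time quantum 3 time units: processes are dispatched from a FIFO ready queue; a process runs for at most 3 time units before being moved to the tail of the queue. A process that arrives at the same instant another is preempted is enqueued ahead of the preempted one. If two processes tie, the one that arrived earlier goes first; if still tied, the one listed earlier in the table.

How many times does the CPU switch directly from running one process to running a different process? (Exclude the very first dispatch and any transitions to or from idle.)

9

Schedule: | P1 0-3 | P2 3-5 | P3 5-8 | P4 8-10 | P5 10-13 | P1 13-14 | P3 14-17 | P5 17-20 | P3 20-21 | P5 21-24 |
Completion: P1=14  P2=5  P3=21  P4=10  P5=24
Turnaround (C−A): P1=14  P2=4  P3=19  P4=7  P5=21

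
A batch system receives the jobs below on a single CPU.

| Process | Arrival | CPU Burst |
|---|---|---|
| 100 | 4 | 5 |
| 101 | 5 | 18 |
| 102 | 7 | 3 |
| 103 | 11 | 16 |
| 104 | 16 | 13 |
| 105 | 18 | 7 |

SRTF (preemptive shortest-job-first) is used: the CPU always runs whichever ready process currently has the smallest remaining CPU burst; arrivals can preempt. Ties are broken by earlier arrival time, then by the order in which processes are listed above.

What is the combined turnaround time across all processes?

Timeline: | idle 0-4 | 100 4-9 | 102 9-12 | 103 12-18 | 105 18-25 | 103 25-35 | 104 35-48 | 101 48-66 |
Completion: 100=9  101=66  102=12  103=35  104=48  105=25
Turnaround (C−A): 100=5  101=61  102=5  103=24  104=32  105=7
Turnaround = completion − arrival: 100=5, 101=61, 102=5, 103=24, 104=32, 105=7
Total turnaround = 5 + 61 + 5 + 24 + 32 + 7 = 134

134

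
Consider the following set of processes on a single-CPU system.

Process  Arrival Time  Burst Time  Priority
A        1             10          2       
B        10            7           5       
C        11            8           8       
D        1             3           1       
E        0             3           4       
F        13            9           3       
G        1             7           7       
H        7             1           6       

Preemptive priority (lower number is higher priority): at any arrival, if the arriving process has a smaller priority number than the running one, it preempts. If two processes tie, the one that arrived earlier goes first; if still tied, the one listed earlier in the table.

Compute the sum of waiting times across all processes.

Schedule: | E 0-1 | D 1-4 | A 4-14 | F 14-23 | E 23-25 | B 25-32 | H 32-33 | G 33-40 | C 40-48 |
Completion: A=14  B=32  C=48  D=4  E=25  F=23  G=40  H=33
Waiting = turnaround − burst: A=3, B=15, C=29, D=0, E=22, F=1, G=32, H=25
Total waiting = 3 + 15 + 29 + 0 + 22 + 1 + 32 + 25 = 127

127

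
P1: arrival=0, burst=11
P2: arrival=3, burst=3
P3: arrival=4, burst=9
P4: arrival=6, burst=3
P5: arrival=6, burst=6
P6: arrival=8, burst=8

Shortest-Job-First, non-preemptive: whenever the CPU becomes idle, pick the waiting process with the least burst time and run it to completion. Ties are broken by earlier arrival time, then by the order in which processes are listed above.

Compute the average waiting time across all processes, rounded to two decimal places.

11.50

Gantt: | P1 0-11 | P2 11-14 | P4 14-17 | P5 17-23 | P6 23-31 | P3 31-40 |
Completion: P1=11  P2=14  P3=40  P4=17  P5=23  P6=31
Turnaround (C−A): P1=11  P2=11  P3=36  P4=11  P5=17  P6=23
Waiting times: P1=0, P2=8, P3=27, P4=8, P5=11, P6=15
Average waiting = (0+8+27+8+11+15) / 6 = 69/6 = 11.50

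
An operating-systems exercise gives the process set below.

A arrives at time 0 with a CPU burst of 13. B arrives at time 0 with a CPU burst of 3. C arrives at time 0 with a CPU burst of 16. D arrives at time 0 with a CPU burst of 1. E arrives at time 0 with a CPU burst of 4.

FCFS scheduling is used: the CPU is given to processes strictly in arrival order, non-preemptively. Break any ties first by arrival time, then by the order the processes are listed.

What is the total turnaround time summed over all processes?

131

Schedule: | A 0-13 | B 13-16 | C 16-32 | D 32-33 | E 33-37 |
Completion: A=13  B=16  C=32  D=33  E=37
Turnaround = completion − arrival: A=13, B=16, C=32, D=33, E=37
Total turnaround = 13 + 16 + 32 + 33 + 37 = 131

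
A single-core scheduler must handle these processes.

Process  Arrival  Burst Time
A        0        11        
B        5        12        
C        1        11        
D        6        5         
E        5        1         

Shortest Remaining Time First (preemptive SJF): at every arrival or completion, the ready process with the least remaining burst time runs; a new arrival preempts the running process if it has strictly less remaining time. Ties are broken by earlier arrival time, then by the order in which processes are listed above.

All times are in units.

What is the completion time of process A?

17

Schedule: | A 0-5 | E 5-6 | D 6-11 | A 11-17 | C 17-28 | B 28-40 |
Completion: A=17  B=40  C=28  D=11  E=6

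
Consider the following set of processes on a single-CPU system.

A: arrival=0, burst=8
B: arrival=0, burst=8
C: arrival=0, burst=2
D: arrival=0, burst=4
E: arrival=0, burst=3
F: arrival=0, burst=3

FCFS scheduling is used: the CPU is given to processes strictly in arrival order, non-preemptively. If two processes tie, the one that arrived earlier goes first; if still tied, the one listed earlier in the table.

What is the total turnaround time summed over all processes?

Gantt: | A 0-8 | B 8-16 | C 16-18 | D 18-22 | E 22-25 | F 25-28 |
Completion: A=8  B=16  C=18  D=22  E=25  F=28
Turnaround (C−A): A=8  B=16  C=18  D=22  E=25  F=28
Turnaround = completion − arrival: A=8, B=16, C=18, D=22, E=25, F=28
Total turnaround = 8 + 16 + 18 + 22 + 25 + 28 = 117

117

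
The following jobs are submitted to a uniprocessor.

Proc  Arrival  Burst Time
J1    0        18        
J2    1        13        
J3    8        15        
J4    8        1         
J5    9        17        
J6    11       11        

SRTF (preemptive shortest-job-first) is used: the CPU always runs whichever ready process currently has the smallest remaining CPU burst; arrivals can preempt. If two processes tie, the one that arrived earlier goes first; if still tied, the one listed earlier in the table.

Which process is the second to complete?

J2

Schedule: | J1 0-1 | J2 1-8 | J4 8-9 | J2 9-15 | J6 15-26 | J3 26-41 | J1 41-58 | J5 58-75 |
Completion: J1=58  J2=15  J3=41  J4=9  J5=75  J6=26
Turnaround (C−A): J1=58  J2=14  J3=33  J4=1  J5=66  J6=15
Finish order: J4 → J2 → J6 → J3 → J1 → J5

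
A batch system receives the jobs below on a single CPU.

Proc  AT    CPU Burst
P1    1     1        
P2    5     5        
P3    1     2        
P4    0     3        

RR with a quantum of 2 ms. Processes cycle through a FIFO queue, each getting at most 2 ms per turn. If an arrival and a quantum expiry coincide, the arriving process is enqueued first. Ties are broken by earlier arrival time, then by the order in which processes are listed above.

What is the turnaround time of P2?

Gantt: | P4 0-2 | P1 2-3 | P3 3-5 | P4 5-6 | P2 6-11 |
Completion: P1=3  P2=11  P3=5  P4=6
Turnaround (C−A): P1=2  P2=6  P3=4  P4=6
Turnaround(P2) = completion − arrival = 11 − 5 = 6

6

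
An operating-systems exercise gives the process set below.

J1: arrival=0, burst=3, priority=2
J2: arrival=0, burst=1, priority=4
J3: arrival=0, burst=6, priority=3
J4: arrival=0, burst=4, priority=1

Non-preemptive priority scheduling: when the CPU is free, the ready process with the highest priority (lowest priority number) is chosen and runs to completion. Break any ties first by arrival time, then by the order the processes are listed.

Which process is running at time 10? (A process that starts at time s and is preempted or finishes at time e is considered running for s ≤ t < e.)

J3

Gantt: | J4 0-4 | J1 4-7 | J3 7-13 | J2 13-14 |
Completion: J1=7  J2=14  J3=13  J4=4
Turnaround (C−A): J1=7  J2=14  J3=13  J4=4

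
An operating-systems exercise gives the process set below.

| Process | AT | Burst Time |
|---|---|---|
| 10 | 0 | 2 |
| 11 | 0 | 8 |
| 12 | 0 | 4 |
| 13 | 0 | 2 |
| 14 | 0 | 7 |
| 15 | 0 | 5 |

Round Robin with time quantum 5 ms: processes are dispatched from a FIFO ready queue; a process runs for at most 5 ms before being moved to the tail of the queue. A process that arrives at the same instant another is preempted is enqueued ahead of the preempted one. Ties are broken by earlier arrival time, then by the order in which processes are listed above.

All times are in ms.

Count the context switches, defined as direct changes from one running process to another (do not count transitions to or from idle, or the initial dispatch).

Schedule: | 10 0-2 | 11 2-7 | 12 7-11 | 13 11-13 | 14 13-18 | 15 18-23 | 11 23-26 | 14 26-28 |
Completion: 10=2  11=26  12=11  13=13  14=28  15=23
Turnaround (C−A): 10=2  11=26  12=11  13=13  14=28  15=23

7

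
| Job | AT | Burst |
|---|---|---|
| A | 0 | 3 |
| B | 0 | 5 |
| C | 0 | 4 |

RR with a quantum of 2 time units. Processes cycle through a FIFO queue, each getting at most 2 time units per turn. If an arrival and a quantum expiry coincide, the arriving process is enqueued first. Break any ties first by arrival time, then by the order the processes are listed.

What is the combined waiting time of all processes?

Timeline: | A 0-2 | B 2-4 | C 4-6 | A 6-7 | B 7-9 | C 9-11 | B 11-12 |
Completion: A=7  B=12  C=11
Waiting = turnaround − burst: A=4, B=7, C=7
Total waiting = 4 + 7 + 7 = 18

18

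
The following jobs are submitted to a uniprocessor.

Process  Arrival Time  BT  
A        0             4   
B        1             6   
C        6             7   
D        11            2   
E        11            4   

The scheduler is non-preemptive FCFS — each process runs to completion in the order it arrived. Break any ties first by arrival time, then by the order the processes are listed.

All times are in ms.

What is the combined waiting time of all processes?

Gantt: | A 0-4 | B 4-10 | C 10-17 | D 17-19 | E 19-23 |
Completion: A=4  B=10  C=17  D=19  E=23
Turnaround (C−A): A=4  B=9  C=11  D=8  E=12
Waiting = turnaround − burst: A=0, B=3, C=4, D=6, E=8
Total waiting = 0 + 3 + 4 + 6 + 8 = 21

21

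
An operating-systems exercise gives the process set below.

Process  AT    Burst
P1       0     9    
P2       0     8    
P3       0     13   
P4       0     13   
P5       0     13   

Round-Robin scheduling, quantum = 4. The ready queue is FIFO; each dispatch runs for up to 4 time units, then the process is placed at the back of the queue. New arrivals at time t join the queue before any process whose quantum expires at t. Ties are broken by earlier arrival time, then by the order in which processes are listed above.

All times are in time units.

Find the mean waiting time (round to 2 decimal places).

35.60

Gantt: | P1 0-4 | P2 4-8 | P3 8-12 | P4 12-16 | P5 16-20 | P1 20-24 | P2 24-28 | P3 28-32 | P4 32-36 | P5 36-40 | P1 40-41 | P3 41-45 | P4 45-49 | P5 49-53 | P3 53-54 | P4 54-55 | P5 55-56 |
Completion: P1=41  P2=28  P3=54  P4=55  P5=56
Turnaround (C−A): P1=41  P2=28  P3=54  P4=55  P5=56
Waiting times: P1=32, P2=20, P3=41, P4=42, P5=43
Average waiting = (32+20+41+42+43) / 5 = 178/5 = 35.60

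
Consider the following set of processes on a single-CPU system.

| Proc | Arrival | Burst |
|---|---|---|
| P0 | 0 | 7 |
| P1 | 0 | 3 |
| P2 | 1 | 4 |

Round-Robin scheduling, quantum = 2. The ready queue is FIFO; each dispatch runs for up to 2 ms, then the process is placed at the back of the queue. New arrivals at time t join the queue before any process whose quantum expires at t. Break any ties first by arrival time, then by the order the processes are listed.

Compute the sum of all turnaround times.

Gantt: | P0 0-2 | P1 2-4 | P2 4-6 | P0 6-8 | P1 8-9 | P2 9-11 | P0 11-14 |
Completion: P0=14  P1=9  P2=11
Turnaround (C−A): P0=14  P1=9  P2=10
Turnaround = completion − arrival: P0=14, P1=9, P2=10
Total turnaround = 14 + 9 + 10 = 33

33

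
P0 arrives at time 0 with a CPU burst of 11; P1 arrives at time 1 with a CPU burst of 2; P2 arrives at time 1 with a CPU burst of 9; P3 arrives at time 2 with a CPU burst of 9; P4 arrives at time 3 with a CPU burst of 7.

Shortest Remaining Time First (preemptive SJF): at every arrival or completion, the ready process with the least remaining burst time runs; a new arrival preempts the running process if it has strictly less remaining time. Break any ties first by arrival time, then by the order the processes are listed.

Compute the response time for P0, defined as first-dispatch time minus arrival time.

0

Gantt: | P0 0-1 | P1 1-3 | P4 3-10 | P2 10-19 | P3 19-28 | P0 28-38 |
Completion: P0=38  P1=3  P2=19  P3=28  P4=10
Turnaround (C−A): P0=38  P1=2  P2=18  P3=26  P4=7
Response(P0) = first start − arrival = 0 − 0 = 0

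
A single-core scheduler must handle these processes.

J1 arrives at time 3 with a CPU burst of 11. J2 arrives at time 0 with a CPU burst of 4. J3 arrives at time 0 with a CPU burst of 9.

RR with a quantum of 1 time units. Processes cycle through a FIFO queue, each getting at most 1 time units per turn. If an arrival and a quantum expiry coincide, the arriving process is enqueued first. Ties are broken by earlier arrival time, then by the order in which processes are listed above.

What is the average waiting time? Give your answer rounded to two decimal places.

8.67

Schedule: | J2 0-1 | J3 1-2 | J2 2-3 | J3 3-4 | J1 4-5 | J2 5-6 | J3 6-7 | J1 7-8 | J2 8-9 | J3 9-10 | J1 10-11 | J3 11-12 | J1 12-13 | J3 13-14 | J1 14-15 | J3 15-16 | J1 16-17 | J3 17-18 | J1 18-19 | J3 19-20 | J1 20-24 |
Completion: J1=24  J2=9  J3=20
Waiting times: J1=10, J2=5, J3=11
Average waiting = (10+5+11) / 3 = 26/3 = 8.67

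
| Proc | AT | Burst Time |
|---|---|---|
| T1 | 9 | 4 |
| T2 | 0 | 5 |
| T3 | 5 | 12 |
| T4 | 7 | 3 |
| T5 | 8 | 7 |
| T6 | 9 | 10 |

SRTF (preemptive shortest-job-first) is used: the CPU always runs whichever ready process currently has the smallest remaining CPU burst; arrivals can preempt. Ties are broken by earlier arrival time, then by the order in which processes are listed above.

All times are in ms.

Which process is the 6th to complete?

T6

Gantt: | T2 0-5 | T3 5-7 | T4 7-10 | T1 10-14 | T5 14-21 | T3 21-31 | T6 31-41 |
Completion: T1=14  T2=5  T3=31  T4=10  T5=21  T6=41
Turnaround (C−A): T1=5  T2=5  T3=26  T4=3  T5=13  T6=32
Finish order: T2 → T4 → T1 → T5 → T3 → T6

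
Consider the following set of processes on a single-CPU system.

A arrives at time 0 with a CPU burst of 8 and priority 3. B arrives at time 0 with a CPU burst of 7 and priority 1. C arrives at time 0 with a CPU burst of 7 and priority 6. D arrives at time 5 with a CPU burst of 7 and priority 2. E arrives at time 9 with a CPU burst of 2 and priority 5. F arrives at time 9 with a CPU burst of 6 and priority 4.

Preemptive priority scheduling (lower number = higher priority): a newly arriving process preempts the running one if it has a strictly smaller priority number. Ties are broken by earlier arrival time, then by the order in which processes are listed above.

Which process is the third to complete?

Gantt: | B 0-7 | D 7-14 | A 14-22 | F 22-28 | E 28-30 | C 30-37 |
Completion: A=22  B=7  C=37  D=14  E=30  F=28
Turnaround (C−A): A=22  B=7  C=37  D=9  E=21  F=19
Finish order: B → D → A → F → E → C

A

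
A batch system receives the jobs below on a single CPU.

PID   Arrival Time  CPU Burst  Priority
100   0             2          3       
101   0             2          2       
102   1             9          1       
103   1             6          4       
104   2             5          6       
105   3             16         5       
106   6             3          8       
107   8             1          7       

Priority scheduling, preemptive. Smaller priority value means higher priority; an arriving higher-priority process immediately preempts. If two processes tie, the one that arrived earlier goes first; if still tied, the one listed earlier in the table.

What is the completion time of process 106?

Schedule: | 101 0-1 | 102 1-10 | 101 10-11 | 100 11-13 | 103 13-19 | 105 19-35 | 104 35-40 | 107 40-41 | 106 41-44 |
Completion: 100=13  101=11  102=10  103=19  104=40  105=35  106=44  107=41
Turnaround (C−A): 100=13  101=11  102=9  103=18  104=38  105=32  106=38  107=33

44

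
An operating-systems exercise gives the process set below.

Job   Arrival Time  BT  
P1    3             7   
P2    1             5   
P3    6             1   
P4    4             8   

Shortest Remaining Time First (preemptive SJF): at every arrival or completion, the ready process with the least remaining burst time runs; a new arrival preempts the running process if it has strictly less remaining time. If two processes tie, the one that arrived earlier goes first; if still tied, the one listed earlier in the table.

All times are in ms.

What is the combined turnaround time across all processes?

35

Gantt: | idle 0-1 | P2 1-6 | P3 6-7 | P1 7-14 | P4 14-22 |
Completion: P1=14  P2=6  P3=7  P4=22
Turnaround (C−A): P1=11  P2=5  P3=1  P4=18
Turnaround = completion − arrival: P1=11, P2=5, P3=1, P4=18
Total turnaround = 11 + 5 + 1 + 18 = 35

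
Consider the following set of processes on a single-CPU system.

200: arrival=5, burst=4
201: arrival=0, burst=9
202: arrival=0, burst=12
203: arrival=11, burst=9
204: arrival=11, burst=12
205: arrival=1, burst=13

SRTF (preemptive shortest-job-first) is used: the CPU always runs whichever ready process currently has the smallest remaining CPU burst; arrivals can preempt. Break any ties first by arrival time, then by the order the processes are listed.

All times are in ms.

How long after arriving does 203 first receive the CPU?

Timeline: | 201 0-9 | 200 9-13 | 203 13-22 | 202 22-34 | 204 34-46 | 205 46-59 |
Completion: 200=13  201=9  202=34  203=22  204=46  205=59
Response(203) = first start − arrival = 13 − 11 = 2

2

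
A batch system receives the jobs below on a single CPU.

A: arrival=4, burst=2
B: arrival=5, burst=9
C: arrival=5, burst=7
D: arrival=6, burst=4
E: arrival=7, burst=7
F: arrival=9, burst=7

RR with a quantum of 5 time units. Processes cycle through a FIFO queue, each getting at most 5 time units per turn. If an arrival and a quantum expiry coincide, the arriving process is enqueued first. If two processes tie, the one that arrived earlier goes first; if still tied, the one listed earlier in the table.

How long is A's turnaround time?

2

Schedule: | idle 0-4 | A 4-6 | B 6-11 | C 11-16 | D 16-20 | E 20-25 | F 25-30 | B 30-34 | C 34-36 | E 36-38 | F 38-40 |
Completion: A=6  B=34  C=36  D=20  E=38  F=40
Turnaround (C−A): A=2  B=29  C=31  D=14  E=31  F=31
Turnaround(A) = completion − arrival = 6 − 4 = 2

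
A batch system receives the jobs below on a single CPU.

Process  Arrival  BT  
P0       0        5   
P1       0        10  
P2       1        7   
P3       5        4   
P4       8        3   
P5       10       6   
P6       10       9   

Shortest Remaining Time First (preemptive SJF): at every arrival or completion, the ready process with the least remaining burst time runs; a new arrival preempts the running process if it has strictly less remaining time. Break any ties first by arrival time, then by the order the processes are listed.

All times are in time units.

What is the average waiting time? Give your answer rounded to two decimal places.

Timeline: | P0 0-5 | P3 5-9 | P4 9-12 | P5 12-18 | P2 18-25 | P6 25-34 | P1 34-44 |
Completion: P0=5  P1=44  P2=25  P3=9  P4=12  P5=18  P6=34
Waiting times: P0=0, P1=34, P2=17, P3=0, P4=1, P5=2, P6=15
Average waiting = (0+34+17+0+1+2+15) / 7 = 69/7 = 9.86

9.86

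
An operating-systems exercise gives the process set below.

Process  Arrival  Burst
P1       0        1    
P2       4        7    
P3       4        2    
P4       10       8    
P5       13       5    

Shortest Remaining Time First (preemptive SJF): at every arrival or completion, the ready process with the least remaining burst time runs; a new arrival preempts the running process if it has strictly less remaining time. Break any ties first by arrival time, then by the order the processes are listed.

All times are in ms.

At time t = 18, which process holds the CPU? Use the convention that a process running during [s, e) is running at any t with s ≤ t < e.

P4

Timeline: | P1 0-1 | idle 1-4 | P3 4-6 | P2 6-13 | P5 13-18 | P4 18-26 |
Completion: P1=1  P2=13  P3=6  P4=26  P5=18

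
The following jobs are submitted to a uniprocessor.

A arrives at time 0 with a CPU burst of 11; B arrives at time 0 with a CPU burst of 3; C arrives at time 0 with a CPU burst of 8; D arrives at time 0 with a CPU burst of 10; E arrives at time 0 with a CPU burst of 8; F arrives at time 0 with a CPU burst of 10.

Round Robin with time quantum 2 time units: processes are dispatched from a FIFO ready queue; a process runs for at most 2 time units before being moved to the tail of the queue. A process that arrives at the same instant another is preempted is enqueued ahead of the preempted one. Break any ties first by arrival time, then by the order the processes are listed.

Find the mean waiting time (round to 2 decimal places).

Timeline: | A 0-2 | B 2-4 | C 4-6 | D 6-8 | E 8-10 | F 10-12 | A 12-14 | B 14-15 | C 15-17 | D 17-19 | E 19-21 | F 21-23 | A 23-25 | C 25-27 | D 27-29 | E 29-31 | F 31-33 | A 33-35 | C 35-37 | D 37-39 | E 39-41 | F 41-43 | A 43-45 | D 45-47 | F 47-49 | A 49-50 |
Completion: A=50  B=15  C=37  D=47  E=41  F=49
Waiting times: A=39, B=12, C=29, D=37, E=33, F=39
Average waiting = (39+12+29+37+33+39) / 6 = 189/6 = 31.50

31.50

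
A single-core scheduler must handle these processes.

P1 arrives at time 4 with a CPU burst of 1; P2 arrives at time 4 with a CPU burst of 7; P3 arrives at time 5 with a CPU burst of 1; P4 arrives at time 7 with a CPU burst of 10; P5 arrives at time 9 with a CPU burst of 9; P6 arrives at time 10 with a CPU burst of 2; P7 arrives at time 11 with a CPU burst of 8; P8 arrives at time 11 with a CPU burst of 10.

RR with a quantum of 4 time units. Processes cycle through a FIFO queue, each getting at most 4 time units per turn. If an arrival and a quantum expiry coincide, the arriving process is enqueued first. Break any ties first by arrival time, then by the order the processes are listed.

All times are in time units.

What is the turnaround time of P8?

41

Timeline: | idle 0-4 | P1 4-5 | P2 5-9 | P3 9-10 | P4 10-14 | P5 14-18 | P2 18-21 | P6 21-23 | P7 23-27 | P8 27-31 | P4 31-35 | P5 35-39 | P7 39-43 | P8 43-47 | P4 47-49 | P5 49-50 | P8 50-52 |
Completion: P1=5  P2=21  P3=10  P4=49  P5=50  P6=23  P7=43  P8=52
Turnaround(P8) = completion − arrival = 52 − 11 = 41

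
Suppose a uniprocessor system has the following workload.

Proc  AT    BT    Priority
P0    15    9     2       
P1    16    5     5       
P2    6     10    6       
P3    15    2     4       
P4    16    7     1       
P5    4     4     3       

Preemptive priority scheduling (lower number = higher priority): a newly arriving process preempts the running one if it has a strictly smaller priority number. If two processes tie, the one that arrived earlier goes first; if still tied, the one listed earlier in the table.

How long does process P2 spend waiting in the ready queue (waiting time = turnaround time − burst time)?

25

Timeline: | idle 0-4 | P5 4-8 | P2 8-15 | P0 15-16 | P4 16-23 | P0 23-31 | P3 31-33 | P1 33-38 | P2 38-41 |
Completion: P0=31  P1=38  P2=41  P3=33  P4=23  P5=8
Waiting(P2) = turnaround − burst = 35 − 10 = 25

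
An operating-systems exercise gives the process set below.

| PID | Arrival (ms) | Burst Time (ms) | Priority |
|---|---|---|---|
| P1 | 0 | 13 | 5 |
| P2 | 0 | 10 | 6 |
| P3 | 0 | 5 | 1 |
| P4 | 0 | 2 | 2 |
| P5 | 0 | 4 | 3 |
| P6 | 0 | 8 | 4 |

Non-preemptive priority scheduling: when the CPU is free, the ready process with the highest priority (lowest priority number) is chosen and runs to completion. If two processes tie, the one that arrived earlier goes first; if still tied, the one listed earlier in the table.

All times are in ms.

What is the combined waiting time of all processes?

Timeline: | P3 0-5 | P4 5-7 | P5 7-11 | P6 11-19 | P1 19-32 | P2 32-42 |
Completion: P1=32  P2=42  P3=5  P4=7  P5=11  P6=19
Turnaround (C−A): P1=32  P2=42  P3=5  P4=7  P5=11  P6=19
Waiting = turnaround − burst: P1=19, P2=32, P3=0, P4=5, P5=7, P6=11
Total waiting = 19 + 32 + 0 + 5 + 7 + 11 = 74

74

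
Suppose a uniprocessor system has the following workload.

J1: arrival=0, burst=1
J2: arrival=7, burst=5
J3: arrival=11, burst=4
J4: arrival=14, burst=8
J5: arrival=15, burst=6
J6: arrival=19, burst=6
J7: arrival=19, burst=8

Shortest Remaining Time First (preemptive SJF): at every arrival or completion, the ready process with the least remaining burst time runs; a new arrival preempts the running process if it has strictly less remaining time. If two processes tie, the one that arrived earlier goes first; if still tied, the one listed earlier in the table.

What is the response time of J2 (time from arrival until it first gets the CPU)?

0

Timeline: | J1 0-1 | idle 1-7 | J2 7-12 | J3 12-16 | J5 16-22 | J6 22-28 | J4 28-36 | J7 36-44 |
Completion: J1=1  J2=12  J3=16  J4=36  J5=22  J6=28  J7=44
Turnaround (C−A): J1=1  J2=5  J3=5  J4=22  J5=7  J6=9  J7=25
Response(J2) = first start − arrival = 7 − 7 = 0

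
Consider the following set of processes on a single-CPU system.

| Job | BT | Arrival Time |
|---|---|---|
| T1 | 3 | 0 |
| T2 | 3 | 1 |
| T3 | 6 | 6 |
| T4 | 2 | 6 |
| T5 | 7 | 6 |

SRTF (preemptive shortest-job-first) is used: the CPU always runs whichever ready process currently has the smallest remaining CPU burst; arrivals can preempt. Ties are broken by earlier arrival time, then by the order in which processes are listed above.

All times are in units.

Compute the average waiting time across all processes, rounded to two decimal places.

Schedule: | T1 0-3 | T2 3-6 | T4 6-8 | T3 8-14 | T5 14-21 |
Completion: T1=3  T2=6  T3=14  T4=8  T5=21
Waiting times: T1=0, T2=2, T3=2, T4=0, T5=8
Average waiting = (0+2+2+0+8) / 5 = 12/5 = 2.40

2.40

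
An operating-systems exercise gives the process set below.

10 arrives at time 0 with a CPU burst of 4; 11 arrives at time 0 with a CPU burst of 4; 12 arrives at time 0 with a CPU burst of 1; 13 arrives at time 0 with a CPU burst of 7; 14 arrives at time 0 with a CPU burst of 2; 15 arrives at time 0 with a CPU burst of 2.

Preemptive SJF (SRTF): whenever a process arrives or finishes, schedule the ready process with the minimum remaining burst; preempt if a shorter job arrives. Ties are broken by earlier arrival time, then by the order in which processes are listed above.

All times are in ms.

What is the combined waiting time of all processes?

31

Timeline: | 12 0-1 | 14 1-3 | 15 3-5 | 10 5-9 | 11 9-13 | 13 13-20 |
Completion: 10=9  11=13  12=1  13=20  14=3  15=5
Waiting = turnaround − burst: 10=5, 11=9, 12=0, 13=13, 14=1, 15=3
Total waiting = 5 + 9 + 0 + 13 + 1 + 3 = 31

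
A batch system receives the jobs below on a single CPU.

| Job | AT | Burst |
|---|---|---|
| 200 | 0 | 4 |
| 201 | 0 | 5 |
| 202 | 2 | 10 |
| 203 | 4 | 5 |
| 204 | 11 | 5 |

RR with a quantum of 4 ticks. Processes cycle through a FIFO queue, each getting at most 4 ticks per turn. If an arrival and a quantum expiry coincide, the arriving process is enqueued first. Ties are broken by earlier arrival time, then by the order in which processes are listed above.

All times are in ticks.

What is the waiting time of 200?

0

Gantt: | 200 0-4 | 201 4-8 | 202 8-12 | 203 12-16 | 201 16-17 | 204 17-21 | 202 21-25 | 203 25-26 | 204 26-27 | 202 27-29 |
Completion: 200=4  201=17  202=29  203=26  204=27
Waiting(200) = turnaround − burst = 4 − 4 = 0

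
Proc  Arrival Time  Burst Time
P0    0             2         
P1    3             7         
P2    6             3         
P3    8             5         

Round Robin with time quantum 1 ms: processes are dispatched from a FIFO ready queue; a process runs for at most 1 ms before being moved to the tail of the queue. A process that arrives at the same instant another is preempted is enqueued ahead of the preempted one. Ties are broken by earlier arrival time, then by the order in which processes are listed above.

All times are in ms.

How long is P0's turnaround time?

2

Schedule: | P0 0-2 | idle 2-3 | P1 3-6 | P2 6-7 | P1 7-8 | P2 8-9 | P3 9-10 | P1 10-11 | P2 11-12 | P3 12-13 | P1 13-14 | P3 14-15 | P1 15-16 | P3 16-18 |
Completion: P0=2  P1=16  P2=12  P3=18
Turnaround (C−A): P0=2  P1=13  P2=6  P3=10
Turnaround(P0) = completion − arrival = 2 − 0 = 2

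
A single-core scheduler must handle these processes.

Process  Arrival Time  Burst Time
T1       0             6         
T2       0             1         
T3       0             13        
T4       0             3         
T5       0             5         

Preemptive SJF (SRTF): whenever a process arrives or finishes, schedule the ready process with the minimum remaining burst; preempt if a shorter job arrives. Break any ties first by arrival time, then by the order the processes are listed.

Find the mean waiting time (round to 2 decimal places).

Schedule: | T2 0-1 | T4 1-4 | T5 4-9 | T1 9-15 | T3 15-28 |
Completion: T1=15  T2=1  T3=28  T4=4  T5=9
Waiting times: T1=9, T2=0, T3=15, T4=1, T5=4
Average waiting = (9+0+15+1+4) / 5 = 29/5 = 5.80

5.80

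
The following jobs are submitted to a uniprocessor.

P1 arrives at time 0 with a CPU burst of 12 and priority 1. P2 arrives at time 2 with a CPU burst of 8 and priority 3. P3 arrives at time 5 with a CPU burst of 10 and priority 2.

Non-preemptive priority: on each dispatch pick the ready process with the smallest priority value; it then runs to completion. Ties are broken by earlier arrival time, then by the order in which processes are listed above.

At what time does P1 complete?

Timeline: | P1 0-12 | P3 12-22 | P2 22-30 |
Completion: P1=12  P2=30  P3=22
Turnaround (C−A): P1=12  P2=28  P3=17

12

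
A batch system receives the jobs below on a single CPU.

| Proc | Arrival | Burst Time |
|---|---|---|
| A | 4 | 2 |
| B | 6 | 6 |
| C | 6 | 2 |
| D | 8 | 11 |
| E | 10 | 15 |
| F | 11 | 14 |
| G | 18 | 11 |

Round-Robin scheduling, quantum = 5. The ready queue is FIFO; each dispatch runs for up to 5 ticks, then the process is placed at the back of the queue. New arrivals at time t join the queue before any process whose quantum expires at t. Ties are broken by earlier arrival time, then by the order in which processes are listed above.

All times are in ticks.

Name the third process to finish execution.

B

Timeline: | idle 0-4 | A 4-6 | B 6-11 | C 11-13 | D 13-18 | E 18-23 | F 23-28 | B 28-29 | G 29-34 | D 34-39 | E 39-44 | F 44-49 | G 49-54 | D 54-55 | E 55-60 | F 60-64 | G 64-65 |
Completion: A=6  B=29  C=13  D=55  E=60  F=64  G=65
Finish order: A → C → B → D → E → F → G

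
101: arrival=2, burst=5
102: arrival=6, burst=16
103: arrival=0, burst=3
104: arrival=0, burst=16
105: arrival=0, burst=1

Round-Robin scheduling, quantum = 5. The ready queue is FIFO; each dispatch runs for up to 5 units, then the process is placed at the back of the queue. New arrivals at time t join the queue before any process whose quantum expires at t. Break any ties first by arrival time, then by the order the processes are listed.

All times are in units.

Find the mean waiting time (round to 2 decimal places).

Timeline: | 103 0-3 | 104 3-8 | 105 8-9 | 101 9-14 | 102 14-19 | 104 19-24 | 102 24-29 | 104 29-34 | 102 34-39 | 104 39-40 | 102 40-41 |
Completion: 101=14  102=41  103=3  104=40  105=9
Waiting times: 101=7, 102=19, 103=0, 104=24, 105=8
Average waiting = (7+19+0+24+8) / 5 = 58/5 = 11.60

11.60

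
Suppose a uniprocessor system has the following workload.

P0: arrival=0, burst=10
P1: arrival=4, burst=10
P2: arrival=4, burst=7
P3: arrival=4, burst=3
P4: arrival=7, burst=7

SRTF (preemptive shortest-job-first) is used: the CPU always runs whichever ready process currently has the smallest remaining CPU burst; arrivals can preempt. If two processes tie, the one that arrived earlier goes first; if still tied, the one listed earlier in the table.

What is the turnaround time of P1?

Timeline: | P0 0-4 | P3 4-7 | P0 7-13 | P2 13-20 | P4 20-27 | P1 27-37 |
Completion: P0=13  P1=37  P2=20  P3=7  P4=27
Turnaround (C−A): P0=13  P1=33  P2=16  P3=3  P4=20
Turnaround(P1) = completion − arrival = 37 − 4 = 33

33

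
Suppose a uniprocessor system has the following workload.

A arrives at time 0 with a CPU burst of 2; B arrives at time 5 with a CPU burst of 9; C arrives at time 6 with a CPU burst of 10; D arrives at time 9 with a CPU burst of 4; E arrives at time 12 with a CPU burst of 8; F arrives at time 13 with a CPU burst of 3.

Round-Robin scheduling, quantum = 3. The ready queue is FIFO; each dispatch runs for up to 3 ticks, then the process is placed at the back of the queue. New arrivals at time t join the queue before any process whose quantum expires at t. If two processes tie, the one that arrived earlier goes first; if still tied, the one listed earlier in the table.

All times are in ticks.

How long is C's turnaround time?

31

Schedule: | A 0-2 | idle 2-5 | B 5-8 | C 8-11 | B 11-14 | D 14-17 | C 17-20 | E 20-23 | F 23-26 | B 26-29 | D 29-30 | C 30-33 | E 33-36 | C 36-37 | E 37-39 |
Completion: A=2  B=29  C=37  D=30  E=39  F=26
Turnaround (C−A): A=2  B=24  C=31  D=21  E=27  F=13
Turnaround(C) = completion − arrival = 37 − 6 = 31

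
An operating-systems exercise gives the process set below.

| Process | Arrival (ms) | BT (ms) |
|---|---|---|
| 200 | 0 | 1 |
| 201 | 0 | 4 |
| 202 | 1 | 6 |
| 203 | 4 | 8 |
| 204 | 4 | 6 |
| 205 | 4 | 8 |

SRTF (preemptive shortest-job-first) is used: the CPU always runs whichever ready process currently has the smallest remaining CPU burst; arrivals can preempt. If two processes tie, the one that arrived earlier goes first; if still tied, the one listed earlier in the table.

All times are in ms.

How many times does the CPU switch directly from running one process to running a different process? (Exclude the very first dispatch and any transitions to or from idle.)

5

Schedule: | 200 0-1 | 201 1-5 | 202 5-11 | 204 11-17 | 203 17-25 | 205 25-33 |
Completion: 200=1  201=5  202=11  203=25  204=17  205=33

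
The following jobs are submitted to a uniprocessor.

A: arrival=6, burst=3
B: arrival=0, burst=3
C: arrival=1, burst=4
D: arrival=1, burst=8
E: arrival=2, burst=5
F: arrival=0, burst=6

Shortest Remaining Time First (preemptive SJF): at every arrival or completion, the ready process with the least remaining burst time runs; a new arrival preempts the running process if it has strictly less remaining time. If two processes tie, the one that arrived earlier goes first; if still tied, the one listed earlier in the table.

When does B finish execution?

3

Gantt: | B 0-3 | C 3-7 | A 7-10 | E 10-15 | F 15-21 | D 21-29 |
Completion: A=10  B=3  C=7  D=29  E=15  F=21
Turnaround (C−A): A=4  B=3  C=6  D=28  E=13  F=21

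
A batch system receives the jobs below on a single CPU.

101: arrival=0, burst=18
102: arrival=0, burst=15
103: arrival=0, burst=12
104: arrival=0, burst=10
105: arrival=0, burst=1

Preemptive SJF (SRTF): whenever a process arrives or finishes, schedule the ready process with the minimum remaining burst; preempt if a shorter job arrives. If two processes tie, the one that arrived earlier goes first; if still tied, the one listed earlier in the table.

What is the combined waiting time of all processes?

73

Gantt: | 105 0-1 | 104 1-11 | 103 11-23 | 102 23-38 | 101 38-56 |
Completion: 101=56  102=38  103=23  104=11  105=1
Waiting = turnaround − burst: 101=38, 102=23, 103=11, 104=1, 105=0
Total waiting = 38 + 23 + 11 + 1 + 0 = 73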